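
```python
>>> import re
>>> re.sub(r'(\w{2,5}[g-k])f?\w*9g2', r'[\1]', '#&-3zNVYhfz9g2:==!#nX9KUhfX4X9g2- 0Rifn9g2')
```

'#&-[3zNVYh]:==!#[nX9KUh]- [0Ri]'

This matches 2 to 5 of a word character, then a character in [g-k] (captured); then optionally a literal 'f', then zero or more of a word character, then the literal '9g2'.
Matches: at [3:14] → '3zNVYhfz9g2'; at [19:32] → 'nX9KUhfX4X9g2'; at [34:42] → '0Rifn9g2'.
`\1` in the replacement pulls in group 1's text for each match.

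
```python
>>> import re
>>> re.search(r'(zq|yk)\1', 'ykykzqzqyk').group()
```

'ykyk'

A backreference is literal: `\1` must see the identical characters the first group matched.
Unlike `match`, `search` isn't anchored — it looks for the pattern anywhere in the string.
The match spans [0:4] → 'ykyk'.
Captured: group 1 = 'yk'.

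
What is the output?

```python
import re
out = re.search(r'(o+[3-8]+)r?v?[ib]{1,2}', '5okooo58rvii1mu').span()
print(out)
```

This matches one or more of the literal 'o', then one or more of a character in [3-8] (captured); then optionally the literal 'r', then optionally the literal 'v', then 1 to 2 of one of [ib].
The match spans [3:12] → 'ooo58rvii'.

(3, 12)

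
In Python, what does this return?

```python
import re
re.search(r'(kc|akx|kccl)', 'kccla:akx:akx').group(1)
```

'kc'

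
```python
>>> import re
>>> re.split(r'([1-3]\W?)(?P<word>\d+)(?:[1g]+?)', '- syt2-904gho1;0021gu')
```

['- syt', '2-', '904', 'ho', '1;', '0021', 'u']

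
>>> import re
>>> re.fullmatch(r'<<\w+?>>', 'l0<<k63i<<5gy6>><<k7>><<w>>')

None

`re.fullmatch` is like wrapping the pattern in `^…$` (in single-line mode).
Here the string isn't matched end-to-end, so the call returns None.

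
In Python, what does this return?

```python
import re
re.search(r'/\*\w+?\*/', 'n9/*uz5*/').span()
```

(2, 9)

`re.search` tries every starting position until one works.
The match spans [2:9] → '/*uz5*/'.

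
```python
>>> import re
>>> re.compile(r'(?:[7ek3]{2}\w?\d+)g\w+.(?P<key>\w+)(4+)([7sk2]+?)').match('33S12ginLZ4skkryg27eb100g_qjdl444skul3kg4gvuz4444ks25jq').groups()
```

Pattern: exactly 2 of one of [7ek3], then optionally a word character, then one or more of a digit (non-capturing group); then a literal 'g', then one or more of a word character, then any character; then one or more of a word character (captured as 'key'); then one or more of a literal '4' (captured); then one or more of one of [7sk2] (lazy) (captured).
`match` is anchored at position 0; if the pattern doesn't fit there, it returns None.
The match spans [0:50] → '33S12ginLZ4skkryg27eb100g_qjdl444skul3kg4gvuz4444k'.
Captured: group 1 = '4', group 2 = '4', group 3 = 'k'.

('4', '4', 'k')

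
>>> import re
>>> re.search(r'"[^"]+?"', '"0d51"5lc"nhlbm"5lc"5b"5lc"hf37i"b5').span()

The match spans [0:6] → '"0d51"'.

(0, 6)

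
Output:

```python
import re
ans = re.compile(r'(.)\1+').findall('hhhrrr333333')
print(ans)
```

After group 1 captures some text, `\1` only succeeds where that same text appears again.
Scanning left to right: at [0:3] match 'hhh', group 1 = 'h'; at [3:6] match 'rrr', group 1 = 'r'; at [6:12] match '333333', group 1 = '3'.
With a single group, `findall` returns only what that group captured — 3 items.

['h', 'r', '3']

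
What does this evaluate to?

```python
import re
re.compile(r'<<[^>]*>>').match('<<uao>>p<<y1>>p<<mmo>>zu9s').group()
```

'<<uao>>'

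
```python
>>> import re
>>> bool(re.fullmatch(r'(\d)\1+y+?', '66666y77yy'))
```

False

`\1` has to match the exact text group 1 already captured.
For `fullmatch`, every character of the input must be accounted for by the pattern.
Here there's no way to consume every character, so the call returns None, and `bool(None)` is False.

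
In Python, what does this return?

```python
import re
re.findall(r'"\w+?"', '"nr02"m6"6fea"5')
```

['"nr02"', '"6fea"']

Matches: at [0:6] → '"nr02"'; at [8:14] → '"6fea"'.
`findall` yields the raw match text (2 of them) because the pattern has no groups.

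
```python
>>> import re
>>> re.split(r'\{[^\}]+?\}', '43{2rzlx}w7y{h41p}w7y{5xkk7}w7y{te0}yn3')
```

Splitting on the pattern gives 5 pieces.

['43', 'w7y', 'w7y', 'w7y', 'yn3']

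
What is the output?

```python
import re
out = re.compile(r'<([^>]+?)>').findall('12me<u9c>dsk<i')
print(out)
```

['u9c']

Matches: at [4:9] match '<u9c>', group 1 = 'u9c'.
Because there's exactly one group, `findall` drops the full match and keeps group 1 from the one hit.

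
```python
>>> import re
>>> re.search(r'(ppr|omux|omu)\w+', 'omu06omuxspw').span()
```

`search` walks the string left to right and returns the first match it finds.
The match spans [0:12] → 'omu06omuxspw'.
Captured: group 1 = 'omu'.

(0, 12)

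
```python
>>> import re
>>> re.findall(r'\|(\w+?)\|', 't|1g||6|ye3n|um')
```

['1g', '6']

One capturing group, so `findall` returns just the captured substring from each match — 2 in all.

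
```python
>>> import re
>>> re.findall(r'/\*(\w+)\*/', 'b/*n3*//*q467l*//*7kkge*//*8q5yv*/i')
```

['n3', 'q467l', '7kkge', '8q5yv']

Walking the string: at [1:7] match '/*n3*/', group 1 = 'n3'; at [7:16] match '/*q467l*/', group 1 = 'q467l'; at [16:25] match '/*7kkge*/', group 1 = '7kkge'; at [25:34] match '/*8q5yv*/', group 1 = '8q5yv'.
One capturing group, so `findall` returns just the captured substring from each match — 4 in all.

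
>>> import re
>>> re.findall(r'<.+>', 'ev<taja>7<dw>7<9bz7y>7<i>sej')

['<taja>7<dw>7<9bz7y>7<i>']

Walking the string: at [2:25] → '<taja>7<dw>7<9bz7y>7<i>'.
Since nothing is captured, `findall` lists the 1 matched substring directly.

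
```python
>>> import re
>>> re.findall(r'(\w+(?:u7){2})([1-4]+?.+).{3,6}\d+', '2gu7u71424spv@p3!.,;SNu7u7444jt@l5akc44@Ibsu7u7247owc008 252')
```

[('2gu7u7', '1424spv@p3!.,;SNu7u7444jt@l5akc44@Ibsu7u7247owc008')]

Pattern: one or more of a word character, then the literal 'u7' repeated 2 times (captured); then one or more of a character in [1-4] (lazy), then one or more of any character (captured); then 3 to 6 of any character, then one or more of a digit.
Walking the string: at [0:60] match '2gu7u71424spv@p3!.,;SNu7u7444jt@l5akc44@Ibsu7u7247owc008 252', groups = ('2gu7u7', '1424spv@p3!.,;SNu7u7444jt@l5akc44@Ibsu7u7247owc008').
`findall` packs the 2 group values into a tuple for every match.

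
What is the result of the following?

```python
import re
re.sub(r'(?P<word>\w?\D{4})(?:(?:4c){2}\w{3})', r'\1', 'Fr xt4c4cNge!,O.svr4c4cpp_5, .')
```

'Fr xt!,O.svr5, .'

Pattern: optionally a word character, then exactly 4 of a non-digit (captured as 'word'); then the literal '4c' repeated 2 times, then exactly 3 of a word character (non-capturing group).
Matches: at [0:12] → 'Fr xt4c4cNge'; at [14:26] → 'O.svr4c4cpp_'.
`\1` in the replacement pulls in group 1's text for each match.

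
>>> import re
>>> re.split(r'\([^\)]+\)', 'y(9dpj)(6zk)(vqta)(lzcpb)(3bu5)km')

Matches to split on: at [1:7] → '(9dpj)'; at [7:12] → '(6zk)'; at [12:18] → '(vqta)'; at [18:25] → '(lzcpb)'; at [25:31] → '(3bu5)'.
`split` removes every match and returns the 6 fragments in between.

['y', '', '', '', '', 'km']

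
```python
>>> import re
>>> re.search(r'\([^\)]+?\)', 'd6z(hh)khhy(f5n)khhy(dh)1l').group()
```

'(hh)'

Unlike `match`, `search` isn't anchored — it looks for the pattern anywhere in the string.
The match spans [3:7] → '(hh)'.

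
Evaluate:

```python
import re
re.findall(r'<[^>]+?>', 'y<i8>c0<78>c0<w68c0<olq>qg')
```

Walking the string: at [1:5] → '<i8>'; at [7:11] → '<78>'; at [13:24] → '<w68c0<olq>'.
No capturing groups, so `findall` returns the 3 full match strings.

['<i8>', '<78>', '<w68c0<olq>']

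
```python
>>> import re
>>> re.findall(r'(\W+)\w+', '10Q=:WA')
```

Because there's exactly one group, `findall` drops the full match and keeps group 1 from the one hit.

['=:']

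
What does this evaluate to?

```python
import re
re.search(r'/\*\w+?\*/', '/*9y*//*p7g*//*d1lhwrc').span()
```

(0, 6)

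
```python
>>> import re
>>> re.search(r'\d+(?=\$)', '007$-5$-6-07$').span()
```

The positive lookaround only admits positions where the adjacent text matches; those characters stay outside the span.
The match spans [0:3] → '007'.

(0, 3)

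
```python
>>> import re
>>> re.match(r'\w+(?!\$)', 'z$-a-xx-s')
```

None

With `match`, the pattern is implicitly anchored at the beginning.
Here the string doesn't start with a match, so the call returns None.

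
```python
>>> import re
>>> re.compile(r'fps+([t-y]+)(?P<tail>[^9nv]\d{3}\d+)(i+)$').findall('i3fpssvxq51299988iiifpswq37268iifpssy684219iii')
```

[('y', '684219', 'iii')]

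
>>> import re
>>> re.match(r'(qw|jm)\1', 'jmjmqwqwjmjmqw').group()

'jmjm'

A backreference is literal: `\1` must see the identical characters the first group matched.
`re.match` won't scan ahead — the pattern has to work from the very first character.
The match spans [0:4] → 'jmjm'.
Captured: group 1 = 'jm'.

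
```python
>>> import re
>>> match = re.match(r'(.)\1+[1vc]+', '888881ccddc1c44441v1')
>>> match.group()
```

`\1` is not a pattern — it's the concrete string captured by group 1, re-applied verbatim.
`re.match` only tries the pattern at the start of the string.
The match spans [0:8] → '888881cc'.
Captured: group 1 = '8'.

'888881cc'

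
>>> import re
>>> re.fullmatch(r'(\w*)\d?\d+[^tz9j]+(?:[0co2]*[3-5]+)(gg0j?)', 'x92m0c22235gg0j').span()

(0, 15)

`re.fullmatch` is like wrapping the pattern in `^…$` (in single-line mode).
The match spans [0:15] → 'x92m0c22235gg0j'.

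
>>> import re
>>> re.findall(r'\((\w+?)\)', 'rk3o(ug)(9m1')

['ug']

Walking the string: at [4:8] match '(ug)', group 1 = 'ug'.
With a single group, `findall` returns only what that group captured — 1 item.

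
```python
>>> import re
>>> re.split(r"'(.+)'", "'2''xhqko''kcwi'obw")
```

['', "2''xhqko''kcwi", 'obw']

Because the pattern has a capturing group, `split` also inserts each captured text between the pieces.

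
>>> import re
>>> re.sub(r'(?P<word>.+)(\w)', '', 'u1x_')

''

Pattern: one or more of any character (captured as 'word'); then a word character (captured).
Matches: at [0:4] → 'u1x_'.
`sub` substitutes '' at each match site.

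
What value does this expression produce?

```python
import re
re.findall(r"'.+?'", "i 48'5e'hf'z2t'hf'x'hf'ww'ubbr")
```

`findall` yields the raw match text (4 of them) because the pattern has no groups.

["'5e'", "'z2t'", "'x'", "'ww'"]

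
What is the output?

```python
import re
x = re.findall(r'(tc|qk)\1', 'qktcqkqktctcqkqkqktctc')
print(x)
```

A backreference is literal: `\1` must see the identical characters the first group matched.
Walking the string: at [4:8] match 'qkqk', group 1 = 'qk'; at [8:12] match 'tctc', group 1 = 'tc'; at [12:16] match 'qkqk', group 1 = 'qk'; at [18:22] match 'tctc', group 1 = 'tc'.
Because there's exactly one group, `findall` drops the full match and keeps group 1 from each hit.

['qk', 'tc', 'qk', 'tc']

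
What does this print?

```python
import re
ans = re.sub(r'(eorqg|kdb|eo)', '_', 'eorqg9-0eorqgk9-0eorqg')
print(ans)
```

_9-0_k9-0_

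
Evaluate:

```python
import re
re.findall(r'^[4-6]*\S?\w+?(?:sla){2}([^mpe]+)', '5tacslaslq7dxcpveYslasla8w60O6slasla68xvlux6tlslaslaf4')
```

['8w60O6slasla68xvlux6tlslaslaf4']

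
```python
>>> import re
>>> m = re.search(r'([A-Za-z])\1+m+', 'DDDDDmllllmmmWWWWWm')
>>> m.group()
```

After group 1 captures some text, `\1` only succeeds where that same text appears again.
`re.search` scans for the first position where the pattern succeeds.
The match spans [0:6] → 'DDDDDm'.
Captured: group 1 = 'D'.

'DDDDDm'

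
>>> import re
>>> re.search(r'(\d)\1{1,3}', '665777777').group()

'66'

`\1` is not a pattern — it's the concrete string captured by group 1, re-applied verbatim.
`re.search` scans for the first position where the pattern succeeds.
The match spans [0:2] → '66'.
Captured: group 1 = '6'.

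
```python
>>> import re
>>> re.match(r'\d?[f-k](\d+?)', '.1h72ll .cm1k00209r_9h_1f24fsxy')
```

None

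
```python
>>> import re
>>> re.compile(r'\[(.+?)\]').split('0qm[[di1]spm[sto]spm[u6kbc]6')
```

A `+?`/`*?`/`{m,n}?` starts at its minimum and grows only as far as needed for what follows to match.
`re.split` interleaves the captured-group text with the surrounding fragments.

['0qm', '[di1', 'spm', 'sto', 'spm', 'u6kbc', '6']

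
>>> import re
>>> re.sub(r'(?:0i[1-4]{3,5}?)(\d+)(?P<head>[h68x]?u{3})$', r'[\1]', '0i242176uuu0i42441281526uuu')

'0i242176uuu[41281526]'

Pattern: the literal '0i', then 3 to 5 of a character in [1-4] (lazy) (non-capturing group); then one or more of a digit (captured); then optionally one of [h68x], then exactly 3 of a literal 'u' (captured as 'head'); then anchored at the end.
A non-greedy quantifier consumes as few characters as it can — just enough that the remainder of the pattern still matches from where it stops; whatever follows it matches normally.
Matches: at [11:27] → '0i42441281526uuu'.
Each match is replaced using the text its own group 1 captured.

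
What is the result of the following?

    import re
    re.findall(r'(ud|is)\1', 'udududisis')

A backreference is literal: `\1` must see the identical characters the first group matched.
Walking the string: at [0:4] match 'udud', group 1 = 'ud'; at [6:10] match 'isis', group 1 = 'is'.
With a single group, `findall` returns only what that group captured — 2 items.

['ud', 'is']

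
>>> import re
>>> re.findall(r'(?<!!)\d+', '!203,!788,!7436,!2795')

['03', '88', '436', '795']

The negative lookaround is zero-width — it rules out positions where the adjacent text would match, without consuming anything.
Since nothing is captured, `findall` lists the 4 matched substrings directly.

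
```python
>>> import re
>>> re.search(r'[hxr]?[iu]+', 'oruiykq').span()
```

(1, 4)

The pattern matches optionally one of [hxr]; then one or more of one of [iu].
`re.search` scans for the first position where the pattern succeeds.
The match spans [1:4] → 'rui'.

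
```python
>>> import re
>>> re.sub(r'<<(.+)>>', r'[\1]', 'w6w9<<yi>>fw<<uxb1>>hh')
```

Each match is replaced using the text its own group 1 captured.

'w6w9[yi>>fw<<uxb1]hh'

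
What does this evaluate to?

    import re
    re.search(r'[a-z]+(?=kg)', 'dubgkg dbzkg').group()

Lookahead/lookbehind check context without consuming it, so the matched span excludes the asserted characters.
The match spans [0:4] → 'dubg'.

'dubg'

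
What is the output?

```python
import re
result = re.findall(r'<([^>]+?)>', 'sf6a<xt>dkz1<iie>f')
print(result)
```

['xt', 'iie']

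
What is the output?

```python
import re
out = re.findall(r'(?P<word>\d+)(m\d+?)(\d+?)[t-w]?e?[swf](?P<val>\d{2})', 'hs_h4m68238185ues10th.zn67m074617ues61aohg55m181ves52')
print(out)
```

[('4', 'm6', '8238185', '10'), ('67', 'm0', '74617', '61'), ('55', 'm1', '81', '52')]

The pattern matches one or more of a digit (captured as 'word'); then a literal 'm', then one or more of a digit (lazy) (captured); then one or more of a digit (lazy) (captured); then optionally a character in [t-w], then optionally the literal 'e', then one of [swf]; then exactly 2 of a digit (captured as 'val').
A `+?`/`*?`/`{m,n}?` starts at its minimum and grows only as far as needed for what follows to match.
Walking the string: at [4:19] match '4m68238185ues10', groups = ('4', 'm6', '8238185', '10'); at [24:38] match '67m074617ues61', groups = ('67', 'm0', '74617', '61'); at [42:53] match '55m181ves52', groups = ('55', 'm1', '81', '52').
Multiple groups make `findall` return tuples — one 4-tuple for each match.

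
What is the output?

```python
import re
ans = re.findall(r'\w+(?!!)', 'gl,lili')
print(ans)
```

['gl', 'lili']

The negative lookaround is zero-width — it rules out positions where the adjacent text would match, without consuming anything.
Matches: at [0:2] → 'gl'; at [3:7] → 'lili'.
`findall` yields the raw match text (2 of them) because the pattern has no groups.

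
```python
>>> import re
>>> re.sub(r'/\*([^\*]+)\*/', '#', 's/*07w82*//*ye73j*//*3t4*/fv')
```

Matches: at [1:10] → '/*07w82*/'; at [10:19] → '/*ye73j*/'; at [19:26] → '/*3t4*/'.
Every occurrence is swapped for '#'.

's###fv'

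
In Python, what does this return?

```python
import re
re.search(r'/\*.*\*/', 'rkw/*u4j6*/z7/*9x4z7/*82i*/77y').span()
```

(3, 27)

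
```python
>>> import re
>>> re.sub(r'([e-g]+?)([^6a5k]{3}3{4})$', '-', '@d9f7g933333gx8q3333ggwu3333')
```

The pattern matches one or more of a character in [e-g] (lazy) (captured); then exactly 3 of any character except [6a5k], then exactly 4 of the literal '3' (captured); then anchored at the end.
Matches: at [20:28] → 'ggwu3333'.
Each match is replaced by '-'.

'@d9f7g933333gx8q3333-'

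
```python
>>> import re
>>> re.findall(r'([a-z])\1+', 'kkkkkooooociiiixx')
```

['k', 'o', 'i', 'x']

A backreference is literal: `\1` must see the identical characters the first group matched.
Matches: at [0:5] match 'kkkkk', group 1 = 'k'; at [5:10] match 'ooooo', group 1 = 'o'; at [11:15] match 'iiii', group 1 = 'i'; at [15:17] match 'xx', group 1 = 'x'.
One capturing group, so `findall` returns just the captured substring from each match — 4 in all.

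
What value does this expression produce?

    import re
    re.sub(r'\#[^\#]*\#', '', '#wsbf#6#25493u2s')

'6#25493u2s'

Matches: at [0:6] → '#wsbf#'.
Each match is replaced by ''.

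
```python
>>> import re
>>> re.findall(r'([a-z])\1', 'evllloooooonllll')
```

`\1` is not a pattern — it's the concrete string captured by group 1, re-applied verbatim.
One capturing group, so `findall` returns just the captured substring from each match — 6 in all.

['l', 'o', 'o', 'o', 'l', 'l']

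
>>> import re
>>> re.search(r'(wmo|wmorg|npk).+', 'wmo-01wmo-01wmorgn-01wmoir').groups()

The match spans [0:26] → 'wmo-01wmo-01wmorgn-01wmoir'.
Captured: group 1 = 'wmo'.

('wmo',)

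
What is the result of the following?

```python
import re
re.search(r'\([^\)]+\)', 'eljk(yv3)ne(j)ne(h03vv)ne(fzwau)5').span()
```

`search` walks the string left to right and returns the first match it finds.
The match spans [4:9] → '(yv3)'.

(4, 9)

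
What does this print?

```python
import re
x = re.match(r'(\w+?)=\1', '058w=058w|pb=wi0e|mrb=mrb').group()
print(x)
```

058w=058w

`\1` has to match the exact text group 1 already captured.
With `match`, the pattern is implicitly anchored at the beginning.
The match spans [0:9] → '058w=058w'.
Captured: group 1 = '058w'.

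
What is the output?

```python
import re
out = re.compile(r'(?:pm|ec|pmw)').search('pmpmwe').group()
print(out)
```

pm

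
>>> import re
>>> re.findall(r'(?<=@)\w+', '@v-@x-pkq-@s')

['v', 'x', 's']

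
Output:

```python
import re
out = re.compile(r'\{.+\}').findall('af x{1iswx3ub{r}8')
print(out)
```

Matches: at [4:16] → '{1iswx3ub{r}'.
Since nothing is captured, `findall` lists the 1 matched substring directly.

['{1iswx3ub{r}']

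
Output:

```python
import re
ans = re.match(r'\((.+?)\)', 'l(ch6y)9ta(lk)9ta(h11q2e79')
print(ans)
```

`match` is anchored at position 0; if the pattern doesn't fit there, it returns None.
Here the string doesn't start with a match, so the call returns None.

None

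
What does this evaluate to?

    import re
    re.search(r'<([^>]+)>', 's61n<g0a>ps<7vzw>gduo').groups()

`search` walks the string left to right and returns the first match it finds.
The match spans [4:9] → '<g0a>'.
Captured: group 1 = 'g0a'.

('g0a',)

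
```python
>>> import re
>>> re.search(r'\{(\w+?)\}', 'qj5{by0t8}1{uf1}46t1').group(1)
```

`re.search` tries every starting position until one works.
The match spans [3:10] → '{by0t8}'.
Captured: group 1 = 'by0t8'.

'by0t8'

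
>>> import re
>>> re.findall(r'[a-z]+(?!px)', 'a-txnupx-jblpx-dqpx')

The negative lookaround is zero-width — it rules out positions where the adjacent text would match, without consuming anything.
Matches: at [0:1] → 'a'; at [2:8] → 'txnupx'; at [9:14] → 'jblpx'; at [15:19] → 'dqpx'.
`findall` yields the raw match text (4 of them) because the pattern has no groups.

['a', 'txnupx', 'jblpx', 'dqpx']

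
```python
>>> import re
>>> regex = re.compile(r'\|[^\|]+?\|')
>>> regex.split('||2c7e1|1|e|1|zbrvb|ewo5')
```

['|', '1', '1', 'ewo5']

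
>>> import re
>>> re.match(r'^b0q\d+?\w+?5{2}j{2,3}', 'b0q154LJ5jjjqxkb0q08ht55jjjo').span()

`re.match` only tries the pattern at the start of the string.
The match spans [0:27] → 'b0q154LJ5jjjqxkb0q08ht55jjj'.

(0, 27)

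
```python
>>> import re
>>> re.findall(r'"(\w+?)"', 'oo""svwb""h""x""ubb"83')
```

['svwb', 'h', 'x', 'ubb']

With a single group, `findall` returns only what that group captured — 4 items.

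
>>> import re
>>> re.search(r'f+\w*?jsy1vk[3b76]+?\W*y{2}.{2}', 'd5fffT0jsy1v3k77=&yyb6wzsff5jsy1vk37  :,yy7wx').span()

(25, 44)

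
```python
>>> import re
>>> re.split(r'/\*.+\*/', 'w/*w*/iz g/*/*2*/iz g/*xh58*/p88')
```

['w', 'p88']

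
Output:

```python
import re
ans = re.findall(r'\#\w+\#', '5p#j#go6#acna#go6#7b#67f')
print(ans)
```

`findall` yields the raw match text (3 of them) because the pattern has no groups.

['#j#', '#acna#', '#7b#']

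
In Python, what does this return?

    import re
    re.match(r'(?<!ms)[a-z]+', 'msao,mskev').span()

`(?!…)`/`(?<!…)` only lets a position through if the neighbouring text does NOT match; no characters are consumed.
With `match`, the pattern is implicitly anchored at the beginning.
The match spans [0:4] → 'msao'.

(0, 4)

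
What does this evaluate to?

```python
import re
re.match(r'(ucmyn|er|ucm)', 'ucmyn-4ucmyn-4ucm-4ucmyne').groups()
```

('ucmyn',)

The match spans [0:5] → 'ucmyn'.
Captured: group 1 = 'ucmyn'.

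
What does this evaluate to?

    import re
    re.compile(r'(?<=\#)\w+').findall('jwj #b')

Because the assertion is zero-width, the text it checks is not consumed and won't appear in the result.
Walking the string: at [5:6] → 'b'.
`findall` yields the raw match text (1 of them) because the pattern has no groups.

['b']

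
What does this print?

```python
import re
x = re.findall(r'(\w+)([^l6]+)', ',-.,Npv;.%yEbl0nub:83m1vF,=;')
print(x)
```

[('Npv', ';.%yEb'), ('l0nub', ':83m1vF,=;')]

Pattern: one or more of a word character (captured); then one or more of any character except [l6] (captured).
Scanning left to right: at [4:13] match 'Npv;.%yEb', groups = ('Npv', ';.%yEb'); at [13:28] match 'l0nub:83m1vF,=;', groups = ('l0nub', ':83m1vF,=;').
With 2 capturing groups, `findall` returns a 2-tuple per match.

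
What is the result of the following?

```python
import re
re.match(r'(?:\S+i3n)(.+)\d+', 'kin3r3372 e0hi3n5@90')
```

The pattern matches one or more of a non-whitespace character, then the literal 'i3n' (non-capturing group); then one or more of any character (captured); then one or more of a digit.
With `match`, the pattern is implicitly anchored at the beginning.
Here the pattern fails at index 0, so the call returns None.

None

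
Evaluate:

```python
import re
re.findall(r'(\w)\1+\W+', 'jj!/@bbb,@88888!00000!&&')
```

['j', 'b', '8', '0']

`\1` has to match the exact text group 1 already captured.
Matches: at [0:5] match 'jj!/@', group 1 = 'j'; at [5:10] match 'bbb,@', group 1 = 'b'; at [10:16] match '88888!', group 1 = '8'; at [16:24] match '00000!&&', group 1 = '0'.
With a single group, `findall` returns only what that group captured — 4 items.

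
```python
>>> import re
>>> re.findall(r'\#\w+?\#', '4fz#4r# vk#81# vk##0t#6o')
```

['#4r#', '#81#', '#0t#']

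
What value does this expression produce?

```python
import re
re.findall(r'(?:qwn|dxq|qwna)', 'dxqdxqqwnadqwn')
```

The regex engine tests alternatives in the order written; an earlier branch that matches wins even if a later one would match more.
Walking the string: at [0:3] → 'dxq'; at [3:6] → 'dxq'; at [6:9] → 'qwn'; at [11:14] → 'qwn'.
Since nothing is captured, `findall` lists the 4 matched substrings directly.

['dxq', 'dxq', 'qwn', 'qwn']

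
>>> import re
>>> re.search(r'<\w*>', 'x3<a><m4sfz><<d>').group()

Unlike `match`, `search` isn't anchored — it looks for the pattern anywhere in the string.
The match spans [2:5] → '<a>'.

'<a>'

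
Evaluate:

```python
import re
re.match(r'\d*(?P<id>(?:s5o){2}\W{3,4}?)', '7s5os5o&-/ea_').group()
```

'7s5os5o&-/'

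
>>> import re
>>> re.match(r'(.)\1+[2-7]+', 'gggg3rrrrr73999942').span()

`match` is anchored at position 0; if the pattern doesn't fit there, it returns None.
The match spans [0:5] → 'gggg3'.

(0, 5)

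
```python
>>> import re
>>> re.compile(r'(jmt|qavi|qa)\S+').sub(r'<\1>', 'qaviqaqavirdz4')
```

'<qavi>'

Alternation tries branches left to right and keeps the first one that lets the overall match succeed at that position.
Matches: at [0:14] → 'qaviqaqavirdz4'.
Each match is replaced using the text its own group 1 captured.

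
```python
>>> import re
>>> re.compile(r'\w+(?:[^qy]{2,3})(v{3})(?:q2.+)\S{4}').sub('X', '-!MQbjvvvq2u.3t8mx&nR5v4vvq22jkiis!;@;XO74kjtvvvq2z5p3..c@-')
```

Every occurrence is swapped for 'X'.

'-!X'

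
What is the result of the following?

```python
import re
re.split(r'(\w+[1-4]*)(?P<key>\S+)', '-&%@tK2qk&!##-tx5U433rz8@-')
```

The pattern matches one or more of a word character, then zero or more of a character in [1-4] (captured); then one or more of a non-whitespace character (captured as 'key').
Because the pattern has a capturing group, `split` also inserts each captured text between the pieces.

['-&%@', 'tK2qk', '&!##-tx5U433rz8@-', '']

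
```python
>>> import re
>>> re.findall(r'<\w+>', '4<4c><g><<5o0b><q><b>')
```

['<4c>', '<g>', '<5o0b>', '<q>', '<b>']

Walking the string: at [1:5] → '<4c>'; at [5:8] → '<g>'; at [9:15] → '<5o0b>'; at [15:18] → '<q>'; at [18:21] → '<b>'.
With no groups in the pattern, `findall` gives back each whole match — 5 here.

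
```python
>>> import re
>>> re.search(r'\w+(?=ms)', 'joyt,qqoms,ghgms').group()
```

'qqo'

The positive lookaround only admits positions where the adjacent text matches; those characters stay outside the span.
`search` walks the string left to right and returns the first match it finds.
The match spans [5:8] → 'qqo'.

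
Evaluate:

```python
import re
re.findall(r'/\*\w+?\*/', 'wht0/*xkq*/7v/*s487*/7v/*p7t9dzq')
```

Scanning left to right: at [4:11] → '/*xkq*/'; at [13:21] → '/*s487*/'.
With no groups in the pattern, `findall` gives back each whole match — 2 here.

['/*xkq*/', '/*s487*/']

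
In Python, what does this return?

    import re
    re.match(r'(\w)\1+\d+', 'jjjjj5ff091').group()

'jjjjj5'

After group 1 captures some text, `\1` only succeeds where that same text appears again.
`match` is anchored at position 0; if the pattern doesn't fit there, it returns None.
The match spans [0:6] → 'jjjjj5'.
Captured: group 1 = 'j'.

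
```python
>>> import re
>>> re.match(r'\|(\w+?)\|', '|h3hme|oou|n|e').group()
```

'|h3hme|'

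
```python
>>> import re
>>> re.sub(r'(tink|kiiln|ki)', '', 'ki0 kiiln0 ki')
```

Branches in `(...|...)` are attempted left-to-right; the first branch that allows the whole pattern to succeed is taken.
Matches: at [0:2] → 'ki'; at [4:9] → 'kiiln'; at [11:13] → 'ki'.
`sub` substitutes '' at each match site.

'0 0 '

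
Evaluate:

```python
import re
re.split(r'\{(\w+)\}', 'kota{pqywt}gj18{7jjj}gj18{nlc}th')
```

['kota', 'pqywt', 'gj18', '7jjj', 'gj18', 'nlc', 'th']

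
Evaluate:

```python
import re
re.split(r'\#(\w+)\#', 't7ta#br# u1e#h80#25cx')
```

Matches to split on: at [4:8] → '#br#'; at [12:17] → '#h80#'.
Because the pattern has a capturing group, `split` also inserts each captured text between the pieces.

['t7ta', 'br', ' u1e', 'h80', '25cx']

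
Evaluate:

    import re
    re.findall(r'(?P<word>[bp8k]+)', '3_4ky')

With a single group, `findall` returns only what that group captured — 1 item.

['k']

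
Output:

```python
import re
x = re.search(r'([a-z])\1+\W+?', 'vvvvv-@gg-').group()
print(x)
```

vvvvv-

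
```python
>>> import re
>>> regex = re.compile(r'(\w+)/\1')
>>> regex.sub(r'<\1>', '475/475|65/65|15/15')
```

After group 1 captures some text, `\1` only succeeds where that same text appears again.
`\1` in the replacement pulls in group 1's text for each match.

'<475>|<65>|<15>'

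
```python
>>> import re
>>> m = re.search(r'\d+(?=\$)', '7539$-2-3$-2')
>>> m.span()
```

The lookaround is zero-width — it requires the adjacent text to match without consuming it, so the asserted text isn't part of the match.
`re.search` scans for the first position where the pattern succeeds.
The match spans [0:4] → '7539'.

(0, 4)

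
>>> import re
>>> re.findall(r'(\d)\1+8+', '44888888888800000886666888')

['4', '0', '6']

The backreference `\1` re-matches whatever the first group consumed, character for character.
Matches: at [0:12] match '448888888888', group 1 = '4'; at [12:19] match '0000088', group 1 = '0'; at [19:26] match '6666888', group 1 = '6'.
`findall` collects group 1 from each match (3 total).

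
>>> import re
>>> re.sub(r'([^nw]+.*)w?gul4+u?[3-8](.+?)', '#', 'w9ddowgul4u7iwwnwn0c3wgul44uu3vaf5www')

'w#u3vaf5www'

Pattern: one or more of any character except [nw], then zero or more of any character (captured); then optionally a literal 'w', then the literal 'gul', then one or more of the literal '4'; then optionally a literal 'u', then a character in [3-8]; then one or more of any character (lazy) (captured).
Matches: at [1:28] → '9ddowgul4u7iwwnwn0c3wgul44u'.
`sub` substitutes '#' at each match site.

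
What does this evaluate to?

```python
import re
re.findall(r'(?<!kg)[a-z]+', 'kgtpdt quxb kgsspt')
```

`(?!…)`/`(?<!…)` only lets a position through if the neighbouring text does NOT match; no characters are consumed.
Matches: at [0:6] → 'kgtpdt'; at [7:11] → 'quxb'; at [12:18] → 'kgsspt'.
No capturing groups, so `findall` returns the 3 full match strings.

['kgtpdt', 'quxb', 'kgsspt']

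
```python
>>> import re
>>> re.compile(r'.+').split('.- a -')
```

['', '']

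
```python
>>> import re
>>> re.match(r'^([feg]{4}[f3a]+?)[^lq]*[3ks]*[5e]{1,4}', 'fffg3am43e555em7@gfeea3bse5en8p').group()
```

'fffg3am43e555em7@gfeea3bse5e'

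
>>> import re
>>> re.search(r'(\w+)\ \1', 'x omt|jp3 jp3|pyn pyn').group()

'jp3 jp3'

A backreference is literal: `\1` must see the identical characters the first group matched.
Unlike `match`, `search` isn't anchored — it looks for the pattern anywhere in the string.
The match spans [6:13] → 'jp3 jp3'.
Captured: group 1 = 'jp3'.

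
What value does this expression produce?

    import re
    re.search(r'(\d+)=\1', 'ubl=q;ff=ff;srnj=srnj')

None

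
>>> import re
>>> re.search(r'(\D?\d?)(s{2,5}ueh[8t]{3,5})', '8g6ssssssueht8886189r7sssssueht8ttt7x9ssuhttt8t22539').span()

(3, 16)

The match spans [3:16] → 'ssssssueht888'.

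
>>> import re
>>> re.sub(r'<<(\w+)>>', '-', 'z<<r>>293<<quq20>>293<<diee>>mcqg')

'z-293-293-mcqg'

Each match is replaced by '-'.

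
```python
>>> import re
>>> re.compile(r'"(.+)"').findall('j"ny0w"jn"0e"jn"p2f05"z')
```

Walking the string: at [1:22] match '"ny0w"jn"0e"jn"p2f05"', group 1 = 'ny0w"jn"0e"jn"p2f05'.
Because there's exactly one group, `findall` drops the full match and keeps group 1 from the one hit.

['ny0w"jn"0e"jn"p2f05']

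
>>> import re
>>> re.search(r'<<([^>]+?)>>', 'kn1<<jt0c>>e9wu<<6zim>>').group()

The match spans [3:11] → '<<jt0c>>'.

'<<jt0c>>'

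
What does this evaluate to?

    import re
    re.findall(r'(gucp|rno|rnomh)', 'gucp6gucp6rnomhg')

['gucp', 'gucp', 'rno']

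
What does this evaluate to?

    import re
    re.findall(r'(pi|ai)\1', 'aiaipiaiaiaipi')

The backreference `\1` re-matches whatever the first group consumed, character for character.
`findall` collects group 1 from each match (2 total).

['ai', 'ai']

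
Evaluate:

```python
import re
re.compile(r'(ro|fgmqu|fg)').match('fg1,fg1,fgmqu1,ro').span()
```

(0, 2)

`re.match` won't scan ahead — the pattern has to work from the very first character.
The match spans [0:2] → 'fg'.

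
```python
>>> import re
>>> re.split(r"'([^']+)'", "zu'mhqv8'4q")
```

['zu', 'mhqv8', '4q']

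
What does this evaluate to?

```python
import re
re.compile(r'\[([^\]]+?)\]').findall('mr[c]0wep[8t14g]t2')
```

Matches: at [2:5] match '[c]', group 1 = 'c'; at [9:16] match '[8t14g]', group 1 = '8t14g'.
One capturing group, so `findall` returns just the captured substring from each match — 2 in all.

['c', '8t14g']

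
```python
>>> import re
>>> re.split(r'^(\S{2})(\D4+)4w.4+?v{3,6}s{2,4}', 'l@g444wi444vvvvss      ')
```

['', 'l@', 'g44', '      ']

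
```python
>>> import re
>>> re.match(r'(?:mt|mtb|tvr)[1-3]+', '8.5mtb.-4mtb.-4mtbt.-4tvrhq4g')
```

`re.match` only tries the pattern at the start of the string.
Here position 0 doesn't satisfy it, so the call returns None.

None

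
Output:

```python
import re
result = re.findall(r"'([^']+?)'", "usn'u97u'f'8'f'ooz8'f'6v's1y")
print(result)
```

Because there's exactly one group, `findall` drops the full match and keeps group 1 from each hit.

['u97u', '8', 'ooz8', '6v']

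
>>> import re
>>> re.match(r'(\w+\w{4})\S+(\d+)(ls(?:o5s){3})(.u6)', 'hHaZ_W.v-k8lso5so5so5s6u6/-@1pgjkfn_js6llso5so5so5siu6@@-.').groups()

('hHaZ_W', '8', 'lso5so5so5s', '6u6')

The pattern matches one or more of a word character, then exactly 4 of a word character (captured); then one or more of a non-whitespace character; then one or more of a digit (captured); then the literal 'ls', then the literal 'o5s' repeated 3 times (captured); then any character, then the literal 'u6' (captured).
`match` is anchored at position 0; if the pattern doesn't fit there, it returns None.
The match spans [0:25] → 'hHaZ_W.v-k8lso5so5so5s6u6'.
Captured: group 1 = 'hHaZ_W', group 2 = '8', group 3 = 'lso5so5so5s', group 4 = '6u6'.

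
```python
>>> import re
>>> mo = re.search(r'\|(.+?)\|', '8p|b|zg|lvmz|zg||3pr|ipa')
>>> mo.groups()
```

Lazy quantifiers expand one character at a time until the remainder of the pattern can match.
`re.search` tries every starting position until one works.
The match spans [2:5] → '|b|'.
Captured: group 1 = 'b'.

('b',)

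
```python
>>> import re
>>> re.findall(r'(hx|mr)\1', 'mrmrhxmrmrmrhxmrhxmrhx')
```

['mr', 'mr']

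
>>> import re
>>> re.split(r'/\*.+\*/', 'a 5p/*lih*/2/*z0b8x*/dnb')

Splitting on the pattern gives 2 pieces.

['a 5p', 'dnb']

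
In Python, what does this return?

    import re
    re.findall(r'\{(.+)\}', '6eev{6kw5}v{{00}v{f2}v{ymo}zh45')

['6kw5}v{{00}v{f2}v{ymo']

Matches: at [4:27] match '{6kw5}v{{00}v{f2}v{ymo}', group 1 = '6kw5}v{{00}v{f2}v{ymo'.
Because there's exactly one group, `findall` drops the full match and keeps group 1 from the one hit.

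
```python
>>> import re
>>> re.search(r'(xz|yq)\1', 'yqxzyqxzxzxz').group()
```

'xzxz'

After group 1 captures some text, `\1` only succeeds where that same text appears again.
`search` walks the string left to right and returns the first match it finds.
The match spans [6:10] → 'xzxz'.
Captured: group 1 = 'xz'.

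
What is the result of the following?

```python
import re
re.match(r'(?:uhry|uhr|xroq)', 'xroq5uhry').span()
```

With `match`, the pattern is implicitly anchored at the beginning.
The match spans [0:4] → 'xroq'.

(0, 4)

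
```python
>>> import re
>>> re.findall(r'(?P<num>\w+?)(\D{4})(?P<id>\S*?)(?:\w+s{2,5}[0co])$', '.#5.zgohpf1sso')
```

The pattern matches one or more of a word character (lazy) (captured as 'num'); then exactly 4 of a non-digit (captured); then zero or more of a non-whitespace character (lazy) (captured as 'id'); then one or more of a word character, then 2 to 5 of the literal 's', then one of [0co] (non-capturing group); then anchored at the end.
A `+?`/`*?`/`{m,n}?` starts at its minimum and grows only as far as needed for what follows to match.
Walking the string: at [2:14] match '5.zgohpf1sso', groups = ('5', '.zgo', '').
With 3 capturing groups, `findall` returns a 3-tuple per match.

[('5', '.zgo', '')]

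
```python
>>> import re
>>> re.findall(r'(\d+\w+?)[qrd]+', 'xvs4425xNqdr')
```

Pattern: one or more of a digit, then one or more of a word character (lazy) (captured); then one or more of one of [qrd].
Matches: at [3:12] match '4425xNqdr', group 1 = '4425xN'.
Because there's exactly one group, `findall` drops the full match and keeps group 1 from the one hit.

['4425xN']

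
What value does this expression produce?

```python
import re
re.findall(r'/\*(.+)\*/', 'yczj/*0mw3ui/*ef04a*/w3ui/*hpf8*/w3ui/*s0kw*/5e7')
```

['0mw3ui/*ef04a*/w3ui/*hpf8*/w3ui/*s0kw']

Matches: at [4:45] match '/*0mw3ui/*ef04a*/w3ui/*hpf8*/w3ui/*s0kw*/', group 1 = '0mw3ui/*ef04a*/w3ui/*hpf8*/w3ui/*s0kw'.
With a single group, `findall` returns only what that group captured — 1 item.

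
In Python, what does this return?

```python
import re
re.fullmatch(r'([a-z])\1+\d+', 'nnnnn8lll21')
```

`\1` has to match the exact text group 1 already captured.
`re.fullmatch` requires the pattern to consume the entire string.
Here there's no way to consume every character, so the call returns None.

None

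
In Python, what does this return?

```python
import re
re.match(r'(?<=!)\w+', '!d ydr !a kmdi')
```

None

`match` is anchored at position 0; if the pattern doesn't fit there, it returns None.
Here position 0 doesn't satisfy it, so the call returns None.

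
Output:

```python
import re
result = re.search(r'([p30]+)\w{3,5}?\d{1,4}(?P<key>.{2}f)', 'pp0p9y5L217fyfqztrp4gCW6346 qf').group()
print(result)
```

pp0p9y5L217fyf

This matches one or more of one of [p30] (captured); then 3 to 5 of a word character (lazy), then 1 to 4 of a digit; then exactly 2 of any character, then the literal 'f' (captured as 'key').
`re.search` scans for the first position where the pattern succeeds.
The match spans [0:14] → 'pp0p9y5L217fyf'.
Captured: group 1 = 'pp0p', group 2 = 'fyf'.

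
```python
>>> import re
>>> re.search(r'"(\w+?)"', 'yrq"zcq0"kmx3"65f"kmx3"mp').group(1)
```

'zcq0'

The match spans [3:9] → '"zcq0"'.
Captured: group 1 = 'zcq0'.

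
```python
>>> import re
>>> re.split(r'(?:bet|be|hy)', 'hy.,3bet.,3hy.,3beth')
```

['', '.,3', '.,3', '.,3', 'h']

`|` is ordered: at each position the engine commits to the first alternative that works.
The string is cut at each match, leaving 5 pieces.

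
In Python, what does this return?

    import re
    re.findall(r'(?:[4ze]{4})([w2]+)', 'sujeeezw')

['w']

This matches exactly 4 of one of [4ze] (non-capturing group); then one or more of one of [w2] (captured).
Walking the string: at [3:8] match 'eeezw', group 1 = 'w'.
Because there's exactly one group, `findall` drops the full match and keeps group 1 from the one hit.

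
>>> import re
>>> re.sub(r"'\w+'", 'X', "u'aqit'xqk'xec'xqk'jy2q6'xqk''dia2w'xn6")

`sub` substitutes 'X' at each match site.

"uXxqkXxqkXxqk'Xxn6"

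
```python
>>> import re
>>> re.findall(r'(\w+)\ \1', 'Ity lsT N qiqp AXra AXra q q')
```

`\1` has to match the exact text group 1 already captured.
Matches: at [15:24] match 'AXra AXra', group 1 = 'AXra'; at [25:28] match 'q q', group 1 = 'q'.
Because there's exactly one group, `findall` drops the full match and keeps group 1 from each hit.

['AXra', 'q']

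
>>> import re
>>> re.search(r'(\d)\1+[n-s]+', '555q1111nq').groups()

('5',)

`\1` has to match the exact text group 1 already captured.
`re.search` tries every starting position until one works.
The match spans [0:4] → '555q'.
Captured: group 1 = '5'.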